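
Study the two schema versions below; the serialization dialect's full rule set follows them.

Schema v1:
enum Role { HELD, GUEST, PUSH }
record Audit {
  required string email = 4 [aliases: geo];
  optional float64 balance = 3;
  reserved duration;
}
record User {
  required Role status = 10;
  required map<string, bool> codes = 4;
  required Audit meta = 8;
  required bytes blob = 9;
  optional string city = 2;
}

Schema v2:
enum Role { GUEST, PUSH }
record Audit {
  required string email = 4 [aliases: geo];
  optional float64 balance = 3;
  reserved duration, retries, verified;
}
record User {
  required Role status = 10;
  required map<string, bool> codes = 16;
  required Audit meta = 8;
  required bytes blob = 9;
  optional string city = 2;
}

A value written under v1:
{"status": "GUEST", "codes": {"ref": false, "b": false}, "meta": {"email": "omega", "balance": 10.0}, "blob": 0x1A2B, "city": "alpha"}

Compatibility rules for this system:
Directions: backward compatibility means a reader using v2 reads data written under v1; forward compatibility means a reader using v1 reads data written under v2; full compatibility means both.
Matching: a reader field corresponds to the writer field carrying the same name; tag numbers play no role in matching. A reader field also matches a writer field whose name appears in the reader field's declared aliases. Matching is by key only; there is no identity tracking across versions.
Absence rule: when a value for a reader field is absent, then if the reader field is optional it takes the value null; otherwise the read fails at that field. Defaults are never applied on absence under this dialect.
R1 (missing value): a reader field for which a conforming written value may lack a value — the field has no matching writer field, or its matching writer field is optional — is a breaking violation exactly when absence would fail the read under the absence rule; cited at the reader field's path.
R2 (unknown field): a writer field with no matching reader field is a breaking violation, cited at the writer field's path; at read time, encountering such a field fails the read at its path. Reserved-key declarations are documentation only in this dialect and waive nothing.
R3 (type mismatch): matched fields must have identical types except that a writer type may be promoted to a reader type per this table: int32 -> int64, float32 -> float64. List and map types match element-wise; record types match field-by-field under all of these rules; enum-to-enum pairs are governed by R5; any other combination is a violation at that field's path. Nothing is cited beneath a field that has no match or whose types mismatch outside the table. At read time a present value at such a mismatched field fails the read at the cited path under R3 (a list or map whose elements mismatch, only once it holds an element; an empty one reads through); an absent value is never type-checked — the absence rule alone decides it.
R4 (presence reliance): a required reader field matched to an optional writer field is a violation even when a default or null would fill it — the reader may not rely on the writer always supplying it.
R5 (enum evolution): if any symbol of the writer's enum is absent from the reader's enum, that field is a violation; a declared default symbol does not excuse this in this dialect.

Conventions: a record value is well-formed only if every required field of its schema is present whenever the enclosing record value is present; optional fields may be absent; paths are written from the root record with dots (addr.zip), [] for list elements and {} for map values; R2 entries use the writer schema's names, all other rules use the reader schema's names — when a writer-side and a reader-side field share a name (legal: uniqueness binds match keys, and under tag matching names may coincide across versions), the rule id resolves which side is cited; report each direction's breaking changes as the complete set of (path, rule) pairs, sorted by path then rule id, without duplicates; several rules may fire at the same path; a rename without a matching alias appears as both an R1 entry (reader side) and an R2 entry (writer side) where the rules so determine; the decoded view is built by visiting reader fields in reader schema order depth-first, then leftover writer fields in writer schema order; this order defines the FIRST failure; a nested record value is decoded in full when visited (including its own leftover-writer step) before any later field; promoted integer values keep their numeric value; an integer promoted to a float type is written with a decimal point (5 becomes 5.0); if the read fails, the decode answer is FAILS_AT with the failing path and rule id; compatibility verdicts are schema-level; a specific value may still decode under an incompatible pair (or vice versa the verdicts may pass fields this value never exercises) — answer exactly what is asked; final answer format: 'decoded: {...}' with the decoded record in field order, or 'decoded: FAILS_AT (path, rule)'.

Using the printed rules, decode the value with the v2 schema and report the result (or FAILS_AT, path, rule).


decoded: {"status": "GUEST", "codes": {"ref": false, "b": false}, "meta": {"email": "omega", "balance": 10.0}, "blob": 0x1A2B, "city": "alpha"}

the writer's type comes first in each User pair
migrating the User value to v2:
  status := "GUEST"
  codes := {"ref": false, "b": false}
  meta.email := "omega"
  meta.balance := 10.0
  blob := 0x1A2B
  city := "alpha"
  => decoded: {"status": "GUEST", "codes": {"ref": false, "b": false}, "meta": {"email": "omega", "balance": 10.0}, "blob": 0x1A2B, "city": "alpha"}
the other User changes do not affect what is asked:
  field codes in record User: tag 4 changed to 16 -> no rule fires on it and the decoded User view is identical with or without it
  enum Role (field status in record User): symbol HELD removed -> shifts the User verdicts, not this decode


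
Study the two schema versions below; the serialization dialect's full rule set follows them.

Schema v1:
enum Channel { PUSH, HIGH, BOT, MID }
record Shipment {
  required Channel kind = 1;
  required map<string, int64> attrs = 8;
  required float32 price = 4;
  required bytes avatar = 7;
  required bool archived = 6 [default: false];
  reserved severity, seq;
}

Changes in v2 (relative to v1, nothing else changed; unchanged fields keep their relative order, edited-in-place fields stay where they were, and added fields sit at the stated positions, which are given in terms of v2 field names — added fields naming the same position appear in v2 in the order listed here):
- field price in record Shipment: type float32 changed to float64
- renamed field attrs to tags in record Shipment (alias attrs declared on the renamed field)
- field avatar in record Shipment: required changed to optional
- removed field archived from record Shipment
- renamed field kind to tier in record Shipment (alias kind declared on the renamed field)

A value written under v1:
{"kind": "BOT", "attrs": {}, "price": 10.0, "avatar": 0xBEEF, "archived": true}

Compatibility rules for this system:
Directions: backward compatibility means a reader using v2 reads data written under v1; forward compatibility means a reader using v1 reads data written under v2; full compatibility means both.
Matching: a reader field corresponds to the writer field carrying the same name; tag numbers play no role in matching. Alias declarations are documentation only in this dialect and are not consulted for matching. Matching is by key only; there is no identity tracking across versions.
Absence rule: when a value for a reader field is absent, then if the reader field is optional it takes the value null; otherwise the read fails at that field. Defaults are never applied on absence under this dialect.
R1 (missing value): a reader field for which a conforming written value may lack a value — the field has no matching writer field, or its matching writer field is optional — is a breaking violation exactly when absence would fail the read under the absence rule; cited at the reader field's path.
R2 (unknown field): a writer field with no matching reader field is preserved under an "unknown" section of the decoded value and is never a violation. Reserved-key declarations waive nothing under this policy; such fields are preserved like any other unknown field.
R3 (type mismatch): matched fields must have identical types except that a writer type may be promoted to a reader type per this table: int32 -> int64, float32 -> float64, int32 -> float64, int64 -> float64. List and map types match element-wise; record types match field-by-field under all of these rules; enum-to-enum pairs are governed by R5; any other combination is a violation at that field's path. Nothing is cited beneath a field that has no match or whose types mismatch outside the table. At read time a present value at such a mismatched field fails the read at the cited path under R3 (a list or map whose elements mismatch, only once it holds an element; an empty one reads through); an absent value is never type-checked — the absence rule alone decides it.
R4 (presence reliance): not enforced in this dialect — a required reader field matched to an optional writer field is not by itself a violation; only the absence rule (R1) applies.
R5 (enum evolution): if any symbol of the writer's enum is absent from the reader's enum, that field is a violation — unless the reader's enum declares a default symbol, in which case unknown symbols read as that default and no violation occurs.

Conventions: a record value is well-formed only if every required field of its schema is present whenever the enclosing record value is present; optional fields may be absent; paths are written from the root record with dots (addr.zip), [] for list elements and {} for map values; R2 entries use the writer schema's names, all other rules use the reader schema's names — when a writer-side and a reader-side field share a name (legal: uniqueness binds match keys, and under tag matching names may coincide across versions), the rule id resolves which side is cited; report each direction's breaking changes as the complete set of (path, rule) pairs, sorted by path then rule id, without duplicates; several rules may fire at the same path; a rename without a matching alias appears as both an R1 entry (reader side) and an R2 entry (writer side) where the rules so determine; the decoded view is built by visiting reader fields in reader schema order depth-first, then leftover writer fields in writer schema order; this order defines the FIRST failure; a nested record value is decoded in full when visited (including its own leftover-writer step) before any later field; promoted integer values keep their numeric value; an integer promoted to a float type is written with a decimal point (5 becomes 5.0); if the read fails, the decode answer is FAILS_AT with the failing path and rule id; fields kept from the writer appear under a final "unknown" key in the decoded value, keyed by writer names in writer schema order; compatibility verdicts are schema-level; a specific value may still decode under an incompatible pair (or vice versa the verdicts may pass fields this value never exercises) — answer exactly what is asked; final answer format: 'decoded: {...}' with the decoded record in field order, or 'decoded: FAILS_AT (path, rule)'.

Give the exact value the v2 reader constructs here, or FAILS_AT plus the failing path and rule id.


decoded: FAILS_AT (tier, R1)

in Shipment below, arrows point writer -> reader
decoding the Shipment value with the v2 reader:
  read fails at tier under R1 (no fill)
  => FAILS_AT (tier, R1)
diffs on Shipment not affecting the asked answer:
  field price in record Shipment: type float32 changed to float64 -> schema-level compatibility only; this Shipment value's decode is unchanged
  renamed field attrs to tags in record Shipment (alias attrs declared on the renamed field) -> schema-level compatibility only; this Shipment value's decode is unchanged
  field avatar in record Shipment: required changed to optional -> schema-level compatibility only; this Shipment value's decode is unchanged
  removed field archived from record Shipment -> schema-level compatibility only; this Shipment value's decode is unchanged


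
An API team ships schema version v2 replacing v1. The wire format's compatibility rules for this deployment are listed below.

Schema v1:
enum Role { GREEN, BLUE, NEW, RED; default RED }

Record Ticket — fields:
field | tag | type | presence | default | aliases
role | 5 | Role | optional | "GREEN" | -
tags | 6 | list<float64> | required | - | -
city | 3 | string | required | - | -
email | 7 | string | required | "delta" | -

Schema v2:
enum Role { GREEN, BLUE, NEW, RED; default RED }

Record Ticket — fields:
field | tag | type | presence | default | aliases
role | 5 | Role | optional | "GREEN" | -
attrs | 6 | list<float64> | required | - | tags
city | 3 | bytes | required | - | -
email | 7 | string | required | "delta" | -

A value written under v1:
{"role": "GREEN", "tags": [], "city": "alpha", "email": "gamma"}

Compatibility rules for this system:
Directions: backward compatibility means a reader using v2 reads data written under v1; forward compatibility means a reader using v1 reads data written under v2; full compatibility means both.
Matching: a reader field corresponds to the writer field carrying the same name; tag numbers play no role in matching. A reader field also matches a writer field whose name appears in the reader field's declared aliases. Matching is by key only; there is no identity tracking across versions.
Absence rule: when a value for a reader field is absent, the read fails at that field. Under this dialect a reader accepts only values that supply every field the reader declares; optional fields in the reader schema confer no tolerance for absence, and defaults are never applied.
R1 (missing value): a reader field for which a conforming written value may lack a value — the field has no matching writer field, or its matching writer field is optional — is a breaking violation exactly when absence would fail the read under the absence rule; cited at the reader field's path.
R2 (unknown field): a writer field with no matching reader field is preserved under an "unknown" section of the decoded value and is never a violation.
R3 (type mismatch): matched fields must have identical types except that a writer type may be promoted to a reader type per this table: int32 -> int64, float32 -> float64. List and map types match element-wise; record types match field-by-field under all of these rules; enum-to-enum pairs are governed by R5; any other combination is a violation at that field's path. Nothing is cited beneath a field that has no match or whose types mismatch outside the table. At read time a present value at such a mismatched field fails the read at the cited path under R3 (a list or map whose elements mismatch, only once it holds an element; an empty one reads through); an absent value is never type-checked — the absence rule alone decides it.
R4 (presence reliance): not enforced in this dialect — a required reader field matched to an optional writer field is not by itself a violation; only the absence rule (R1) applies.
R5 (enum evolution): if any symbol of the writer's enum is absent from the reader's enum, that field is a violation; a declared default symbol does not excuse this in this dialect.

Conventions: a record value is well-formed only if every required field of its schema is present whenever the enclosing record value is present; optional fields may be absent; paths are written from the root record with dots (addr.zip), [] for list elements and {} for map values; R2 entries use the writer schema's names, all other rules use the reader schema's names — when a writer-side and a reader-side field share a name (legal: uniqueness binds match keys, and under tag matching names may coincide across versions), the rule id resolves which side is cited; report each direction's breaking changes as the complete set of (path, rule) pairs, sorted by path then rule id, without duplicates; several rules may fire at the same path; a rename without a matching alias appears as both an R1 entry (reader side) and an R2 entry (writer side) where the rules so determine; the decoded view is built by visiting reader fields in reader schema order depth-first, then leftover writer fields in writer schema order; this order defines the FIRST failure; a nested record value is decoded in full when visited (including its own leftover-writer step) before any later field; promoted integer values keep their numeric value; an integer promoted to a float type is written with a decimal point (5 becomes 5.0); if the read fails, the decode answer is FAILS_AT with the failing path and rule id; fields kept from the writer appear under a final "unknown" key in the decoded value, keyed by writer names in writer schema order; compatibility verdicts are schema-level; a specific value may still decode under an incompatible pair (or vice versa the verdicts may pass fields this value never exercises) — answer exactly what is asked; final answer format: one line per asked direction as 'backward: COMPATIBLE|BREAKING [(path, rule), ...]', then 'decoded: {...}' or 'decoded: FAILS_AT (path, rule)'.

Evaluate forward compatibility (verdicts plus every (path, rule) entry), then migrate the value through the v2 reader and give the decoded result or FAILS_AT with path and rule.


arrows below run writer -> reader for Ticket
forward for Ticket (reader v1, writer v2):
  role: Role -> Role, writer optional; from role
  tags: no writer match
  city: bytes -> string, writer required; from city
  email: string -> string, writer required; from email
  writer attrs: unknown to reader
  violation R3 at city
  violation R1 at role
  violation R1 at tags
  forward on Ticket therefore BREAKING (3)
migrating the Ticket value to v2:
  role := "GREEN"
  attrs := [] (from writer tags)
  read fails at city under R3
  => FAILS_AT (city, R3)

forward: BREAKING [(city, R3), (role, R1), (tags, R1)]; decoded: FAILS_AT (city, R3)


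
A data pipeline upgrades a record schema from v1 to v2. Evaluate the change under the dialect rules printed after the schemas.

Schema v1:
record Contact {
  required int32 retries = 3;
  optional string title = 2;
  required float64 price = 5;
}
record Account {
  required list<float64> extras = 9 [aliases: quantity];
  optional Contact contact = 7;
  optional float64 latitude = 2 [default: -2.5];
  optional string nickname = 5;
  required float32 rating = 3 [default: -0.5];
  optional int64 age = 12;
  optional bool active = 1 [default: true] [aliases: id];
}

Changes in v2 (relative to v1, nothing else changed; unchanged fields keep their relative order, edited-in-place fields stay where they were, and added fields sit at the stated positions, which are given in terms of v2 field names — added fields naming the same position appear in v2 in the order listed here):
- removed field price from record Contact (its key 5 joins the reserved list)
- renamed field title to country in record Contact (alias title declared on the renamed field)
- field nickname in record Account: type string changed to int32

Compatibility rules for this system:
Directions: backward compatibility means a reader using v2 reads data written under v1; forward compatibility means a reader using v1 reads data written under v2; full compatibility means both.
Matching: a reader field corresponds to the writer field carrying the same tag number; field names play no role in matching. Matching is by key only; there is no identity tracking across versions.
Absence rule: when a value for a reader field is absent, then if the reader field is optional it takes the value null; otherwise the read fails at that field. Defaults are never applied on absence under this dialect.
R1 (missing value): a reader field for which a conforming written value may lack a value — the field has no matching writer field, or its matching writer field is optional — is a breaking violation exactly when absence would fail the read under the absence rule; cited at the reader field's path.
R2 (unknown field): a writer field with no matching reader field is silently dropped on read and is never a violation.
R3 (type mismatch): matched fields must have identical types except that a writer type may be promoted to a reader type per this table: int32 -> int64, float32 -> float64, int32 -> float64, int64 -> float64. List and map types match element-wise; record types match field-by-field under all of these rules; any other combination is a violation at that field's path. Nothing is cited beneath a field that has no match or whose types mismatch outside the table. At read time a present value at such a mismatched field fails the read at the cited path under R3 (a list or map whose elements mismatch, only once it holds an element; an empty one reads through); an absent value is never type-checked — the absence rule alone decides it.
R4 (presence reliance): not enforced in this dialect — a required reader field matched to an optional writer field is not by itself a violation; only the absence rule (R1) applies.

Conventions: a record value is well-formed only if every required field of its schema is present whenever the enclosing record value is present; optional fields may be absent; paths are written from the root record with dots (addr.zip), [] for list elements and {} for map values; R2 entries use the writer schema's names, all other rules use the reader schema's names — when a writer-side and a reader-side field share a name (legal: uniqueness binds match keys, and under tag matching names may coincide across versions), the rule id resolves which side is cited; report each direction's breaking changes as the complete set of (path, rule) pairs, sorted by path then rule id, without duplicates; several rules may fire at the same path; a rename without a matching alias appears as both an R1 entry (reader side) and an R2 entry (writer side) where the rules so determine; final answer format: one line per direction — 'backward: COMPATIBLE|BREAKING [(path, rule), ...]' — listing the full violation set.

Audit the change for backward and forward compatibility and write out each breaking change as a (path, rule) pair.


arrows below run writer -> reader for Account
backward analysis of Account with v2 as reader and v1 as writer:
  extras <- extras (list<float64> -> list<float64>, writer required)
  contact <- contact (Contact -> Contact, writer optional)
  latitude <- latitude (float64 -> float64, writer optional)
  nickname <- nickname (string -> int32, writer optional)
  rating <- rating (float32 -> float32, writer required)
  age <- age (int64 -> int64, writer optional)
  active <- active (bool -> bool, writer optional)
  contact.retries <- contact.retries (int32 -> int32, writer required)
  contact.country <- contact.title (string -> string, writer optional)
  writer field contact.price has no reader counterpart
  R3 fires at nickname
  backward on Account therefore BREAKING (1)
forward analysis of Account with v1 as reader and v2 as writer:
  extras <- extras (list<float64> -> list<float64>, writer required)
  contact <- contact (Contact -> Contact, writer optional)
  latitude <- latitude (float64 -> float64, writer optional)
  nickname <- nickname (int32 -> string, writer optional)
  rating <- rating (float32 -> float32, writer required)
  age <- age (int64 -> int64, writer optional)
  active <- active (bool -> bool, writer optional)
  contact.retries <- contact.retries (int32 -> int32, writer required)
  contact.title <- contact.country (string -> string, writer optional)
  no writer field matches reader contact.price
  R1 fires at contact.price
  R3 fires at nickname
  forward on Account therefore BREAKING (2)

backward: BREAKING [(nickname, R3)]; forward: BREAKING [(contact.price, R1), (nickname, R3)]


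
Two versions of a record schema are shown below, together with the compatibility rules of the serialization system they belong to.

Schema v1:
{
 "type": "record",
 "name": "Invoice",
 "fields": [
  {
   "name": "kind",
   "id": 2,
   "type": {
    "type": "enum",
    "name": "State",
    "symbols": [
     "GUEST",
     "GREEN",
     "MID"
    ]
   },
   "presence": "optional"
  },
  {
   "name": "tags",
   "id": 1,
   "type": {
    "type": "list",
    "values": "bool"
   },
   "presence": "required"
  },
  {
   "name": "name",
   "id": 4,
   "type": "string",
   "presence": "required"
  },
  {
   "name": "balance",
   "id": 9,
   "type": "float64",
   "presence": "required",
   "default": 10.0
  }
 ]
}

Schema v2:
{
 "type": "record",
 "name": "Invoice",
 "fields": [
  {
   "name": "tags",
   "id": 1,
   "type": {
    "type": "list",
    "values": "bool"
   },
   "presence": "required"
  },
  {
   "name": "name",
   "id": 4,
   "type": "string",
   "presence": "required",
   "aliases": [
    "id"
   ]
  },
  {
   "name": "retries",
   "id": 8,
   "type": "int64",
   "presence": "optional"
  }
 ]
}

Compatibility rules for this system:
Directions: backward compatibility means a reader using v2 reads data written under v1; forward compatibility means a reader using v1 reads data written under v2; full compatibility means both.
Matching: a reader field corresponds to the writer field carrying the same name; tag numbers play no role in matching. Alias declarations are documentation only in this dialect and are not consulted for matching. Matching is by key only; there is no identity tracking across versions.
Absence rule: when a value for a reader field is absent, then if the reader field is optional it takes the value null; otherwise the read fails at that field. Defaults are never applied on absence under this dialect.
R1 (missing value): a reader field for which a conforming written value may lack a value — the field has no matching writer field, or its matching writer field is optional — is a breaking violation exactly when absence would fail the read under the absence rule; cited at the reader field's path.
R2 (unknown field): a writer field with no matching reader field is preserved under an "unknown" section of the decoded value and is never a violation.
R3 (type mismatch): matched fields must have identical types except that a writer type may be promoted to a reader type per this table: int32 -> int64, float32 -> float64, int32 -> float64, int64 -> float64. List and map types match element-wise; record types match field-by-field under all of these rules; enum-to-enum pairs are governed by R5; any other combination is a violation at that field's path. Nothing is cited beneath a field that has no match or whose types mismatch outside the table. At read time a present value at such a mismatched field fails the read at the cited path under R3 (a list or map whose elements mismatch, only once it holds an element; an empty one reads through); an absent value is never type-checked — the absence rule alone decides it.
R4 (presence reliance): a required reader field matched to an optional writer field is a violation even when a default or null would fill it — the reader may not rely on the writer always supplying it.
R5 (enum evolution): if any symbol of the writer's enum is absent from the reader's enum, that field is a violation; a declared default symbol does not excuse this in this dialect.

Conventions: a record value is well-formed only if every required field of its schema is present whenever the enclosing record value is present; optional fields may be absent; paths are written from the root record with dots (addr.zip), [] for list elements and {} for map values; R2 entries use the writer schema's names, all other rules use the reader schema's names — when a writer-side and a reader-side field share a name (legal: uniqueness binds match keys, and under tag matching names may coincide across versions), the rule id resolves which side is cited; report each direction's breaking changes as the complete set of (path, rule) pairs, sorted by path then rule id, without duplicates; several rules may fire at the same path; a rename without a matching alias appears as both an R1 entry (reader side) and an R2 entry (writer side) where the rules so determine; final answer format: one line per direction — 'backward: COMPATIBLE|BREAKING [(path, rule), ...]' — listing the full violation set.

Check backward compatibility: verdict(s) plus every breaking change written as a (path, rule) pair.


backward: COMPATIBLE []

the writer's type comes first in each Invoice pair
backward analysis of Invoice with v2 as reader and v1 as writer:
  tags <- tags (list<bool> -> list<bool>, writer required)
  name <- name (string -> string, writer required)
  retries has no writer counterpart
  leftover writer field: kind
  leftover writer field: balance
  nothing fires on Invoice: backward is COMPATIBLE
ruling out the remaining Invoice differences:
  removed field balance from record Invoice -> affects forward compatibility only, which is not asked
  removed field kind from record Invoice -> no rule fires on it in Invoice's dialect; the asked verdict holds
  added field retries to record Invoice: optional int64, tag 8 (in v2 it sits last) -> no rule fires on it in Invoice's dialect; the asked verdict holds


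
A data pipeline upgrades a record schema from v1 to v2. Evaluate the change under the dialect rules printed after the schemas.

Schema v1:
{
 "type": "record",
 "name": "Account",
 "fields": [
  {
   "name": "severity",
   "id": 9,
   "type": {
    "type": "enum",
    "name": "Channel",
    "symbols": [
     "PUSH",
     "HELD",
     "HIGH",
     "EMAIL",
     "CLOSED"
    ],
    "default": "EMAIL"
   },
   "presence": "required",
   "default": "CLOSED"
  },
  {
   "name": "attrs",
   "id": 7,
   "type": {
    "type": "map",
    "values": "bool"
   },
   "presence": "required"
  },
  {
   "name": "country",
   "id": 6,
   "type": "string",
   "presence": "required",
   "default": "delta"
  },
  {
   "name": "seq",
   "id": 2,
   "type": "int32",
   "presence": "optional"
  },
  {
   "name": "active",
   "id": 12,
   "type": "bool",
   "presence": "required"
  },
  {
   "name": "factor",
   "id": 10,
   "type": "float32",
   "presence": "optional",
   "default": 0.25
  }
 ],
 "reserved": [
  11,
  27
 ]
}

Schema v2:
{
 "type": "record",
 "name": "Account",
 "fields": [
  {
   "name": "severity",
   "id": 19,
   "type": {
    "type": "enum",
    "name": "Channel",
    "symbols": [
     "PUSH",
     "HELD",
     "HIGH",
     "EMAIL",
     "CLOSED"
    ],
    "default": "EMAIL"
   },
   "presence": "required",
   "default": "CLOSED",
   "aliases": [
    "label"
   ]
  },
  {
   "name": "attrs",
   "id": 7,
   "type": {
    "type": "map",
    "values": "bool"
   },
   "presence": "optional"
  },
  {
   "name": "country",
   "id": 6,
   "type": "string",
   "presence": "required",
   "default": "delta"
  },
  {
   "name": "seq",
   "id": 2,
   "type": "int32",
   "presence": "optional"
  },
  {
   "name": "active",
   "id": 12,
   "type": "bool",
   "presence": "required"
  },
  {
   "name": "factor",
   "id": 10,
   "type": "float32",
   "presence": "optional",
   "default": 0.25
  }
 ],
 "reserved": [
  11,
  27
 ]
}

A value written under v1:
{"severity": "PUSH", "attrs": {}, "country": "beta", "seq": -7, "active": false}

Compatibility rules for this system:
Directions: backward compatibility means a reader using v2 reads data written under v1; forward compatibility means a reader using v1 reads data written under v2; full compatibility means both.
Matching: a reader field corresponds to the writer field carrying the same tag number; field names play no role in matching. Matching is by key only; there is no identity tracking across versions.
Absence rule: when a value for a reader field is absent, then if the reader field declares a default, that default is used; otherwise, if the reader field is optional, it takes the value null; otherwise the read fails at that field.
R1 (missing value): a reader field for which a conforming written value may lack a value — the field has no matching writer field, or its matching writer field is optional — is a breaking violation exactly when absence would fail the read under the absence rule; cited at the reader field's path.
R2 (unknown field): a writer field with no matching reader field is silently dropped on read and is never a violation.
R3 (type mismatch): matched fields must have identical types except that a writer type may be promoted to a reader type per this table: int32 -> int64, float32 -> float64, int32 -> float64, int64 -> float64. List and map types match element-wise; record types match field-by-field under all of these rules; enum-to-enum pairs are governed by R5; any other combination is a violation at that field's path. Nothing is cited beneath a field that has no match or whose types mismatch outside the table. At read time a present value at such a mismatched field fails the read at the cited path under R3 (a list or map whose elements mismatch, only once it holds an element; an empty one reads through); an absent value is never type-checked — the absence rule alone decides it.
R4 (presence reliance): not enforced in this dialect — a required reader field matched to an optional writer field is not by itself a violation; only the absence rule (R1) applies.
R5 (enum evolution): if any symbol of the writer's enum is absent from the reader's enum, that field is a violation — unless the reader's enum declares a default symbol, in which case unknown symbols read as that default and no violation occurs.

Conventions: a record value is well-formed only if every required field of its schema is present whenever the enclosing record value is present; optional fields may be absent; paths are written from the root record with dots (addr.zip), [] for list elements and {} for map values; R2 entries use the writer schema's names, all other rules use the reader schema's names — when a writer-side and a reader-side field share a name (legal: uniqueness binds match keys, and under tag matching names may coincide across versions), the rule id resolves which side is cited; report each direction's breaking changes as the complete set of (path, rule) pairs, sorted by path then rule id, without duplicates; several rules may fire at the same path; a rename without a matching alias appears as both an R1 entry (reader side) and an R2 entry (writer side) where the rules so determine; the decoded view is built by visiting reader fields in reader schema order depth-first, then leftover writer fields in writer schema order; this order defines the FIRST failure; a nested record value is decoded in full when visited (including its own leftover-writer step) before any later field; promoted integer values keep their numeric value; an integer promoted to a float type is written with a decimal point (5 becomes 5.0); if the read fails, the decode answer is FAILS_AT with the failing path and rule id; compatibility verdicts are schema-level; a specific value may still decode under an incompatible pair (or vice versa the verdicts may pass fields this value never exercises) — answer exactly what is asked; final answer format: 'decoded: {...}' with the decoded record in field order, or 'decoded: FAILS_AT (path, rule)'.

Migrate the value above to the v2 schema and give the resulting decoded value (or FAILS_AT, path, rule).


decoded: {"severity": "CLOSED", "attrs": {}, "country": "beta", "seq": -7, "active": false, "factor": 0.25}

arrows below run writer -> reader for Account
decode (reader v2):
  severity := "CLOSED" (absent -> default)
  attrs := {}
  country := "beta"
  seq := -7
  active := false
  factor := 0.25 (absent -> default)
  writer severity: unknown -> dropped
  => decoded: {"severity": "CLOSED", "attrs": {}, "country": "beta", "seq": -7, "active": false, "factor": 0.25}
the rest of the Account diff is inert for this question:
  field attrs in record Account: required changed to optional -> shifts the Account verdicts, not this decode


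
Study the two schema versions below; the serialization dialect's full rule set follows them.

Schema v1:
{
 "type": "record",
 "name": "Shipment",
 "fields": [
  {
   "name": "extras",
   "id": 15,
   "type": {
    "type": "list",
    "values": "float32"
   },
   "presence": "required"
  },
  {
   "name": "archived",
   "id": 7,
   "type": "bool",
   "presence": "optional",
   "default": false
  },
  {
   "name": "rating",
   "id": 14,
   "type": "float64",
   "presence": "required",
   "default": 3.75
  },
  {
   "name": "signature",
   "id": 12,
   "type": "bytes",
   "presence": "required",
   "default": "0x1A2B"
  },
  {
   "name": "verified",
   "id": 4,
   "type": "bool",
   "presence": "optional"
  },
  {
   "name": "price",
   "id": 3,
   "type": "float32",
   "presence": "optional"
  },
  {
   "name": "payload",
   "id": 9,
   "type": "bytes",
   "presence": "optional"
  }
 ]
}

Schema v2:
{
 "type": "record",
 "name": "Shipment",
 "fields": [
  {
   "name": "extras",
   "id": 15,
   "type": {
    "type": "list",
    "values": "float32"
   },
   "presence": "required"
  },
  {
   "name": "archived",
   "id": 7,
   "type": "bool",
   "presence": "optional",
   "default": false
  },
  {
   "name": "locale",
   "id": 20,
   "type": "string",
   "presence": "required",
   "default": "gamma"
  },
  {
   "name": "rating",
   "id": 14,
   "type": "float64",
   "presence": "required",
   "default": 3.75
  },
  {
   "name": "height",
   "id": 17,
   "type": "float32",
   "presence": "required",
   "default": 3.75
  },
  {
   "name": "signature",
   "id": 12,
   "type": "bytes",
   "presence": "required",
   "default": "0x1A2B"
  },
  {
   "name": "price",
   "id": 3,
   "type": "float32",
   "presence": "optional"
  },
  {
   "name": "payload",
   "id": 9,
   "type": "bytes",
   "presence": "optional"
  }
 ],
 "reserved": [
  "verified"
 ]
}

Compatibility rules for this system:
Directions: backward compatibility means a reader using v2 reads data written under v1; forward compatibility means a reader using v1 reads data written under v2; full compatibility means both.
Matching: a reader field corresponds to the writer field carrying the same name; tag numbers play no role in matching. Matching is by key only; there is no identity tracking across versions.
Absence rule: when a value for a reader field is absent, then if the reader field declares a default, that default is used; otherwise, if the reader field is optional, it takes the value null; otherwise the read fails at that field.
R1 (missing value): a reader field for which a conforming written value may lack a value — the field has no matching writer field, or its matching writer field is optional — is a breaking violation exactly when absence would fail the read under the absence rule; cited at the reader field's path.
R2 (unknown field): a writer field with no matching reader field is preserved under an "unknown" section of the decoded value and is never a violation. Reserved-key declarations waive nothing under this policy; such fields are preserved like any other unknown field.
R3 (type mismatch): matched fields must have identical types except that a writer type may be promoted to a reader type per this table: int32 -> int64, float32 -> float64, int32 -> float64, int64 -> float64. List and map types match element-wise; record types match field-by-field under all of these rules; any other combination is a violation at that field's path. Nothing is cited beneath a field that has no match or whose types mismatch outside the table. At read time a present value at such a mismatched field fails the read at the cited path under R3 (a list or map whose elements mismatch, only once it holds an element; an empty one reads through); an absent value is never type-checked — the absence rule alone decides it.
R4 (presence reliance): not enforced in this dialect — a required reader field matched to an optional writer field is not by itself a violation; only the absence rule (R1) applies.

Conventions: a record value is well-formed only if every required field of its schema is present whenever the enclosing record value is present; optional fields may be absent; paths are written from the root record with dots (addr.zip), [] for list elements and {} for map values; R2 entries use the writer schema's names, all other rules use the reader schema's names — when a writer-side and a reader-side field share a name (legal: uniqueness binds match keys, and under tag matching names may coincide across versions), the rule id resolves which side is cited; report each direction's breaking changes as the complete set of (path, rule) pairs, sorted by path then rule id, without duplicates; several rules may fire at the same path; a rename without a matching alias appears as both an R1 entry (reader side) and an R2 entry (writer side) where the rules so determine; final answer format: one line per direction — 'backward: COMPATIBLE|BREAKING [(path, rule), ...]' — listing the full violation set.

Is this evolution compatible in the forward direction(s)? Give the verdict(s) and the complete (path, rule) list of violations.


the writer's type comes first in each Shipment pair
forward analysis of Shipment with v1 as reader and v2 as writer:
  extras <- extras (list<float32> -> list<float32>, writer required)
  archived <- archived (bool -> bool, writer optional)
  rating <- rating (float64 -> float64, writer required)
  signature <- signature (bytes -> bytes, writer required)
  verified: no writer-side match
  price <- price (float32 -> float32, writer optional)
  payload <- payload (bytes -> bytes, writer optional)
  locale (writer side), unknown to reader
  height (writer side), unknown to reader
  nothing fires on Shipment: forward is COMPATIBLE
the other Shipment changes do not affect what is asked:
  added field height to record Shipment: required float32, tag 17, default 3.75 (in v2 it sits immediately before signature) -> triggers nothing under Shipment's printed rules — same verdict
  removed field verified from record Shipment (its key "verified" joins the reserved list) -> triggers nothing under Shipment's printed rules — same verdict
  added field locale to record Shipment: required string, tag 20, default "gamma" (in v2 it sits immediately before rating) -> triggers nothing under Shipment's printed rules — same verdict

forward: COMPATIBLE []
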